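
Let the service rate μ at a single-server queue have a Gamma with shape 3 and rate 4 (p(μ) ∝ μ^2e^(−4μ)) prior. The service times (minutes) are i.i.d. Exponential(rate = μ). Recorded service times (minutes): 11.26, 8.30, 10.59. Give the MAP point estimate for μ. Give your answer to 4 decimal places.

The Exponential(rate=μ) likelihood is ∝ μ^n e^(−μΣtᵢ). Here n = 3 and Σtᵢ = 11.26 + 8.30 + 10.59 = 30.15.
Posterior ∝ μ^2e^(−4μ) · μ^3e^(−30.15μ) = μ^5e^(−34.15μ), i.e. Gamma(6, 34.15).
Mode = (a−1)/b = 5/34.15 ≈ 0.1464.

μ̂_MAP = 0.1464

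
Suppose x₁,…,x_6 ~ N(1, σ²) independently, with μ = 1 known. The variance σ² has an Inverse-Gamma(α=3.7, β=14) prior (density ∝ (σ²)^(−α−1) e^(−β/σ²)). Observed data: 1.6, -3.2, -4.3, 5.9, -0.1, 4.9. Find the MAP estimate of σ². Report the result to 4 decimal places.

σ̂²_MAP = 7.4364

Sum of squared deviations about the known mean: SS = (1.6−1)² + (-3.2−1)² + (-4.3−1)² + (5.9−1)² + (-0.1−1)² + (4.9−1)² = 86.52.
The Normal likelihood contributes (σ²)^(−n/2) exp(−SS/(2σ²)), so the posterior is Inverse-Gamma(α + n/2, β + SS/2) = Inverse-Gamma(6.7, 57.26).
The mode of Inverse-Gamma(a, b) is b/(a+1) = 57.26/7.7 ≈ 7.4364.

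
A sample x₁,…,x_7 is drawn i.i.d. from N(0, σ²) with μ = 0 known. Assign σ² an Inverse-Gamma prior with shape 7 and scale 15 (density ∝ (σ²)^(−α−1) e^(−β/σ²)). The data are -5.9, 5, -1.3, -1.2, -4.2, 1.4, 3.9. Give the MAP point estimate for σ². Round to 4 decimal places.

σ̂²_MAP = 5.5543

Sum of squared deviations about the known mean: SS = (-5.9−0)² + (5−0)² + (-1.3−0)² + (-1.2−0)² + (-4.2−0)² + (1.4−0)² + (3.9−0)² = 97.75.
The Normal likelihood contributes (σ²)^(−n/2) exp(−SS/(2σ²)), so the posterior is Inverse-Gamma(α + n/2, β + SS/2) = Inverse-Gamma(10.5, 63.875).
The mode of Inverse-Gamma(a, b) is b/(a+1) = 63.875/11.5 ≈ 5.5543.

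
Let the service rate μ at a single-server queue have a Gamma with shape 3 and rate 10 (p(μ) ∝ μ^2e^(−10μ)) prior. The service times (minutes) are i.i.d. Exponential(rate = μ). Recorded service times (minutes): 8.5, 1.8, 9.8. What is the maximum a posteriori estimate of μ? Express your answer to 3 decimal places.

μ̂_MAP = 0.166

The Exponential(rate=μ) likelihood is ∝ μ^n e^(−μΣtᵢ). Here n = 3 and Σtᵢ = 8.5 + 1.8 + 9.8 = 20.1.
Posterior ∝ μ^2e^(−10μ) · μ^3e^(−20.1μ) = μ^5e^(−30.1μ), i.e. Gamma(6, 30.1).
Mode = (a−1)/b = 5/30.1 ≈ 0.166.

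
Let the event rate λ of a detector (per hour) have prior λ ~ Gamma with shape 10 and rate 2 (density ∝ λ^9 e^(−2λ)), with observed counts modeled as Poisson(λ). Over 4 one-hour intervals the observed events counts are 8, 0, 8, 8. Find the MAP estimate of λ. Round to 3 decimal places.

λ̂_MAP = 5.500

Σxᵢ = 8+0+8+8 = 24, with n = 4.
Posterior ∝ λ^9e^(−2λ) · λ^24e^(−4λ) = λ^33e^(−6λ), i.e. Gamma(shape=34, rate=6).
The mode of a Gamma(a, b) with a ≥ 1 (shape–rate) is (a−1)/b = 33/6 ≈ 5.500.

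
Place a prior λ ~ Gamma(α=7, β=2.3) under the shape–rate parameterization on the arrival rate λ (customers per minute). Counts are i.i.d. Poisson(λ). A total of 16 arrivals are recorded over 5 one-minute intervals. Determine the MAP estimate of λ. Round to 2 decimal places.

λ̂_MAP = 3.01

Σxᵢ = 16, n = 5.
Posterior ∝ λ^6e^(−2.3λ) · λ^16e^(−5λ) = λ^22e^(−7.3λ), i.e. Gamma(shape=23, rate=7.3).
The mode of a Gamma(a, b) with a ≥ 1 (shape–rate) is (a−1)/b = 22/7.3 ≈ 3.01.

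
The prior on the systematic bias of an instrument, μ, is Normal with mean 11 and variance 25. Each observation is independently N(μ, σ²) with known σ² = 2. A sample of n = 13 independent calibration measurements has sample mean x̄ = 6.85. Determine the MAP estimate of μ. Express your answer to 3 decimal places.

n = 13, x̄ = 6.85.
For a Normal prior and Normal likelihood with known variance, the posterior is Normal; its mode equals its mean, the precision-weighted average.
Prior precision 1/σ₀² = 1/25 = 0.04; data precision n/σ² = 13/2 = 6.5.
μ̂ = (0.04·11 + 6.5·6.85) / (0.04 + 6.5) = 44.965/6.54 = 8993/1308 ≈ 6.875.

μ̂_MAP = 6.875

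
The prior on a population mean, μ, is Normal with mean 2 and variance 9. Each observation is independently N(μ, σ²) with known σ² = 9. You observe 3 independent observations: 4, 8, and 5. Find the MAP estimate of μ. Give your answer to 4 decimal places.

n = 3; x̄ = (4 + 8 + 5)/3 = 17/3 = 17/3 ≈ 5.6667.
For a Normal prior and Normal likelihood with known variance, the posterior is Normal; its mode equals its mean, the precision-weighted average.
Prior precision 1/σ₀² = 1/9; data precision n/σ² = 3/9 = 1/3.
μ̂ = ((1/9)·2 + (1/3)·(17/3)) / (1/9 + 1/3) = (19/9)/(4/9) = 4.7500.

μ̂_MAP = 4.7500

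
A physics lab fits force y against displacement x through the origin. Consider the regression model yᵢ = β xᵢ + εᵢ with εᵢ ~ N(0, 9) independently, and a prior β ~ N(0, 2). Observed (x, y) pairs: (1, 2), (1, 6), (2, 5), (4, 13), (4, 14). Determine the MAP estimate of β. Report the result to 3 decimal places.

β̂_MAP = 2.965

log p(β | y) = −Σ(yᵢ − βxᵢ)²/(2·9) − β²/(2·2) + const.
Setting the derivative to zero: Σxᵢ(yᵢ − βxᵢ)/9 − β/2 = 0, so β = Σxᵢyᵢ / (Σxᵢ² + σ²/τ²).
Σxᵢyᵢ = 1·2 + 1·6 + 2·5 + 4·13 + 4·14 = 126; Σxᵢ² = 38; σ²/τ² = 4.5.
β̂_MAP = 126 / (38 + 4.5) = 126/42.5 ≈ 2.965.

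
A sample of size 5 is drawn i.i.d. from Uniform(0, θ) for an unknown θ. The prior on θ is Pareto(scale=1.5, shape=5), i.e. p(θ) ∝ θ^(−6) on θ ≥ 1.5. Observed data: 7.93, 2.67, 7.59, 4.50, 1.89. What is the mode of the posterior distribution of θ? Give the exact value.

θ̂_MAP = 7.93

The Uniform(0, θ) likelihood is θ^(−n) for θ ≥ max(xᵢ), zero otherwise. Here max(xᵢ) = 7.93.
Posterior ∝ θ^(−6) · θ^(−5) = θ^(−11) on θ ≥ max(1.5, 7.93) = 7.93.
This density is strictly decreasing in θ, so the posterior mode lies at the lower boundary of the support.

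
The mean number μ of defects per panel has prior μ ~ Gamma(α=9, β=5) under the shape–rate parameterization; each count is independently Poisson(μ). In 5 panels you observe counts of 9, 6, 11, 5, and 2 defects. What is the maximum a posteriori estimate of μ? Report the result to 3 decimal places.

Σxᵢ = 9+6+11+5+2 = 33, with n = 5.
Posterior ∝ μ^8e^(−5μ) · μ^33e^(−5μ) = μ^41e^(−10μ), i.e. Gamma(shape=42, rate=10).
The mode of a Gamma(a, b) with a ≥ 1 (shape–rate) is (a−1)/b = 41/10 ≈ 4.100.

μ̂_MAP = 4.100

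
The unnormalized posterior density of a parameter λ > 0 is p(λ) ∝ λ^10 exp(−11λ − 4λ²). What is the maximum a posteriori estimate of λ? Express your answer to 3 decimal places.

λ̂_MAP = 0.625

ℓ'(λ) = 10/λ − 11 − 8λ. Setting this to zero and multiplying by λ: 8λ² + 11λ − 10 = 0.
λ = (−11 + √(11² + 4·8·10)) / (2·8) = (−11 + √441) / 16 = (−11 + 21)/16 = 5/8.
ℓ''(λ) = −10/λ² − 8 < 0, confirming a maximum.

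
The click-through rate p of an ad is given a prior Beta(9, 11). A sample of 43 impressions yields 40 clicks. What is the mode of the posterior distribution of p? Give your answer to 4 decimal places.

p̂_MAP = 0.7869

Prior: Beta(9, 11).
Data: 40 successes in 43 trials. The binomial likelihood contributes p^40(1−p)^3, so the posterior is Beta(9+40, 11+3) = Beta(49, 14).
For Beta(a, b) with a, b > 1 the mode is (a−1)/(a+b−2) = 48/61 ≈ 0.7869.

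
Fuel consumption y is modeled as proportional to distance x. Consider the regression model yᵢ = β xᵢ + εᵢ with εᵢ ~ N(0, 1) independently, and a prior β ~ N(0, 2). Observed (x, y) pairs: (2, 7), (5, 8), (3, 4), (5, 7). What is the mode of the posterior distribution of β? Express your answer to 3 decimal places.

β̂_MAP = 1.591

log p(β | y) = −Σ(yᵢ − βxᵢ)²/(2·1) − β²/(2·2) + const.
Setting the derivative to zero: Σxᵢ(yᵢ − βxᵢ)/1 − β/2 = 0, so β = Σxᵢyᵢ / (Σxᵢ² + σ²/τ²).
Σxᵢyᵢ = 2·7 + 5·8 + 3·4 + 5·7 = 101; Σxᵢ² = 63; σ²/τ² = 0.5.
β̂_MAP = 101 / (63 + 0.5) = 101/63.5 ≈ 1.591.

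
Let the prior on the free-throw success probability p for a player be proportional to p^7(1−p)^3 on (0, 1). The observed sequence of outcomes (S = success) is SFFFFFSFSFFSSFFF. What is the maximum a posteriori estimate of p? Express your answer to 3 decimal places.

p̂_MAP = 0.462

The prior density ∝ p^7(1−p)^3 is the kernel of Beta(8, 4).
Data: 5 successes in 16 trials (from the sequence). The binomial likelihood contributes p^5(1−p)^11, so the posterior is Beta(8+5, 4+11) = Beta(13, 15).
For Beta(a, b) with a, b > 1 the mode is (a−1)/(a+b−2) = 12/26 ≈ 0.462.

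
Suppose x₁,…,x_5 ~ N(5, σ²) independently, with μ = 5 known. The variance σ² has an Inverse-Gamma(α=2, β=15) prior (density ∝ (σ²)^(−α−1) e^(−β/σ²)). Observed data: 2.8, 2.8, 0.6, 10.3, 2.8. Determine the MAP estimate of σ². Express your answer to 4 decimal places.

Sum of squared deviations about the known mean: SS = (2.8−5)² + (2.8−5)² + (0.6−5)² + (10.3−5)² + (2.8−5)² = 61.97.
The Normal likelihood contributes (σ²)^(−n/2) exp(−SS/(2σ²)), so the posterior is Inverse-Gamma(α + n/2, β + SS/2) = Inverse-Gamma(4.5, 45.985).
The mode of Inverse-Gamma(a, b) is b/(a+1) = 45.985/5.5 ≈ 8.3609.

σ̂²_MAP = 8.3609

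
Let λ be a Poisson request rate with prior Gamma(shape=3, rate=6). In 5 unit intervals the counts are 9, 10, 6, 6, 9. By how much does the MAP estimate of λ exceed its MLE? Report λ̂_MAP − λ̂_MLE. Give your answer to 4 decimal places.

Σxᵢ = 40. Posterior is Gamma(43, 11); MAP = (43−1)/11 = 42/11 ≈ 3.81818.
MLE = x̄ = 40/5 ≈ 8.00000.
Difference = 42/11 − 40/5 = -46/11 ≈ -4.1818.

MAP − MLE = -4.1818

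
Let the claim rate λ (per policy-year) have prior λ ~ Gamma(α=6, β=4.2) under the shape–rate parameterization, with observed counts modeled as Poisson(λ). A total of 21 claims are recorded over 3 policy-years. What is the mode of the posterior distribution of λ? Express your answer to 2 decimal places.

Σxᵢ = 21, n = 3.
Posterior ∝ λ^5e^(−4.2λ) · λ^21e^(−3λ) = λ^26e^(−7.2λ), i.e. Gamma(shape=27, rate=7.2).
The mode of a Gamma(a, b) with a ≥ 1 (shape–rate) is (a−1)/b = 26/7.2 ≈ 3.61.

λ̂_MAP = 3.61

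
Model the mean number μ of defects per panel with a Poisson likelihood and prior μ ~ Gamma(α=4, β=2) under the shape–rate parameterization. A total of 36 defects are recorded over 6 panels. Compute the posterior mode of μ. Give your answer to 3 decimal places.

Σxᵢ = 36, n = 6.
Posterior ∝ μ^3e^(−2μ) · μ^36e^(−6μ) = μ^39e^(−8μ), i.e. Gamma(shape=40, rate=8).
The mode of a Gamma(a, b) with a ≥ 1 (shape–rate) is (a−1)/b = 39/8 ≈ 4.875.

μ̂_MAP = 4.875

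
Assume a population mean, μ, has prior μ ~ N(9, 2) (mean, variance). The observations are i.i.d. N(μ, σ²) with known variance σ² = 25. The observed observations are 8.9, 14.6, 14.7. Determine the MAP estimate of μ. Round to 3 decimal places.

n = 3; x̄ = (8.9 + 14.6 + 14.7)/3 = 38.2/3 = 191/15 ≈ 12.7333.
For a Normal prior and Normal likelihood with known variance, the posterior is Normal; its mode equals its mean, the precision-weighted average.
Prior precision 1/σ₀² = 1/2 = 0.5; data precision n/σ² = 3/25 = 0.12.
μ̂ = (0.5·9 + 0.12·(191/15)) / (0.5 + 0.12) = 6.028/0.62 = 1507/155 ≈ 9.723.

μ̂_MAP = 9.723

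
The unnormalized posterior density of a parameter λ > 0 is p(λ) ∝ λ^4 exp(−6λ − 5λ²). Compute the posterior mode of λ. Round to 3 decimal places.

λ̂_MAP = 0.400

ℓ'(λ) = 4/λ − 6 − 10λ. Setting this to zero and multiplying by λ: 10λ² + 6λ − 4 = 0.
λ = (−6 + √(6² + 4·10·4)) / (2·10) = (−6 + √196) / 20 = (−6 + 14)/20 = 2/5.
ℓ''(λ) = −4/λ² − 10 < 0, confirming a maximum.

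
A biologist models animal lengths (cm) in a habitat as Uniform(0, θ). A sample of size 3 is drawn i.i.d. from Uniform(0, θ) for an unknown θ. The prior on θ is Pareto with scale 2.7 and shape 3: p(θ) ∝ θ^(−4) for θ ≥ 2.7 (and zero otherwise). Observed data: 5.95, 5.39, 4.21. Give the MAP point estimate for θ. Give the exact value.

θ̂_MAP = 5.95

The Uniform(0, θ) likelihood is θ^(−n) for θ ≥ max(xᵢ), zero otherwise. Here max(xᵢ) = 5.95.
Posterior ∝ θ^(−4) · θ^(−3) = θ^(−7) on θ ≥ max(2.7, 5.95) = 5.95.
This density is strictly decreasing in θ, so the posterior mode lies at the lower boundary of the support.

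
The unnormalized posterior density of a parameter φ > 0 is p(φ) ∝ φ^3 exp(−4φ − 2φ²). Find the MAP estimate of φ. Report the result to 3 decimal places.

φ̂_MAP = 0.500

ℓ'(φ) = 3/φ − 4 − 4φ. Setting this to zero and multiplying by φ: 4φ² + 4φ − 3 = 0.
φ = (−4 + √(4² + 4·4·3)) / (2·4) = (−4 + √64) / 8 = (−4 + 8)/8 = 1/2.
ℓ''(φ) = −3/φ² − 4 < 0, confirming a maximum.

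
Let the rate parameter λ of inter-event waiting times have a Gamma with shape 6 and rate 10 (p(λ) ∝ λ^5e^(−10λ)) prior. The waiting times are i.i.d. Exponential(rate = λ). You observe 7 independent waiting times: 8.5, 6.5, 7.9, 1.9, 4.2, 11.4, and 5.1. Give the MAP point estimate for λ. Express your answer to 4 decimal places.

λ̂_MAP = 0.2162

The Exponential(rate=λ) likelihood is ∝ λ^n e^(−λΣtᵢ). Here n = 7 and Σtᵢ = 8.5 + 6.5 + 7.9 + 1.9 + 4.2 + 11.4 + 5.1 = 45.5.
Posterior ∝ λ^5e^(−10λ) · λ^7e^(−45.5λ) = λ^12e^(−55.5λ), i.e. Gamma(13, 55.5).
Mode = (a−1)/b = 12/55.5 ≈ 0.2162.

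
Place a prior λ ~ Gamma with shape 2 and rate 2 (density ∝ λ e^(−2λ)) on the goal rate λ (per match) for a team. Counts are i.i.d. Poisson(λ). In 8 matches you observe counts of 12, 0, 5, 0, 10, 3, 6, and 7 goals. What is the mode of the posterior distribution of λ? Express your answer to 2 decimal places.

λ̂_MAP = 4.40

Σxᵢ = 12+0+5+0+10+3+6+7 = 43, with n = 8.
Posterior ∝ λe^(−2λ) · λ^43e^(−8λ) = λ^44e^(−10λ), i.e. Gamma(shape=45, rate=10).
The mode of a Gamma(a, b) with a ≥ 1 (shape–rate) is (a−1)/b = 44/10 ≈ 4.40.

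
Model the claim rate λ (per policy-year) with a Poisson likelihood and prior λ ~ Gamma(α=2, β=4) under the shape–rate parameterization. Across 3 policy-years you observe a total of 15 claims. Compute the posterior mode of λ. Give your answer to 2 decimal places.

Σxᵢ = 15, n = 3.
Posterior ∝ λe^(−4λ) · λ^15e^(−3λ) = λ^16e^(−7λ), i.e. Gamma(shape=17, rate=7).
The mode of a Gamma(a, b) with a ≥ 1 (shape–rate) is (a−1)/b = 16/7 ≈ 2.29.

λ̂_MAP = 2.29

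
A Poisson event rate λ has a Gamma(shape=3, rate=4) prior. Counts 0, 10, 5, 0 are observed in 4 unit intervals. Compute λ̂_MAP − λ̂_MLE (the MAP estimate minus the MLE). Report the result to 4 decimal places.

MAP − MLE = -1.6250

Σxᵢ = 15. Posterior is Gamma(18, 8); MAP = (18−1)/8 = 17/8 ≈ 2.12500.
MLE = x̄ = 15/4 ≈ 3.75000.
Difference = 17/8 − 15/4 = -13/8 ≈ -1.6250.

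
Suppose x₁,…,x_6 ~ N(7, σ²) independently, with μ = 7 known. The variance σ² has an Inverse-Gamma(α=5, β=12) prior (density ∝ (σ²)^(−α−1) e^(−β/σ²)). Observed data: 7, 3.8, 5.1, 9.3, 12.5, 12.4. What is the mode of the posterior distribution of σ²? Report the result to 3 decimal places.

Sum of squared deviations about the known mean: SS = (7−7)² + (3.8−7)² + (5.1−7)² + (9.3−7)² + (12.5−7)² + (12.4−7)² = 78.55.
The Normal likelihood contributes (σ²)^(−n/2) exp(−SS/(2σ²)), so the posterior is Inverse-Gamma(α + n/2, β + SS/2) = Inverse-Gamma(8, 51.275).
The mode of Inverse-Gamma(a, b) is b/(a+1) = 51.275/9 ≈ 5.697.

σ̂²_MAP = 5.697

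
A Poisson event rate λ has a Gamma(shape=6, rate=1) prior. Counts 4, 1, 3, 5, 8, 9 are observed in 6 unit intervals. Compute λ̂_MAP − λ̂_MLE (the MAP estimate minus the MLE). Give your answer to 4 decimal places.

Σxᵢ = 30. Posterior is Gamma(36, 7); MAP = (36−1)/7 = 35/7 ≈ 5.00000.
MLE = x̄ = 30/6 ≈ 5.00000.
Difference = 35/7 − 30/6 = 0 ≈ 0.0000.

MAP − MLE = 0.0000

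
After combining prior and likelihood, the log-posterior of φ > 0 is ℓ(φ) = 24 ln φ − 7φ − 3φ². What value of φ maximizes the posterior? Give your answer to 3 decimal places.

ℓ'(φ) = 24/φ − 7 − 6φ. Setting this to zero and multiplying by φ: 6φ² + 7φ − 24 = 0.
φ = (−7 + √(7² + 4·6·24)) / (2·6) = (−7 + √625) / 12 = (−7 + 25)/12 = 3/2.
ℓ''(φ) = −24/φ² − 6 < 0, confirming a maximum.

φ̂_MAP = 1.500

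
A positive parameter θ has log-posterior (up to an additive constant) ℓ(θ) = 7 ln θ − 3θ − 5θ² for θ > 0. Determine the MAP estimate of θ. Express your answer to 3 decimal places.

θ̂_MAP = 0.700

ℓ'(θ) = 7/θ − 3 − 10θ. Setting this to zero and multiplying by θ: 10θ² + 3θ − 7 = 0.
θ = (−3 + √(3² + 4·10·7)) / (2·10) = (−3 + √289) / 20 = (−3 + 17)/20 = 7/10.
ℓ''(θ) = −7/θ² − 10 < 0, confirming a maximum.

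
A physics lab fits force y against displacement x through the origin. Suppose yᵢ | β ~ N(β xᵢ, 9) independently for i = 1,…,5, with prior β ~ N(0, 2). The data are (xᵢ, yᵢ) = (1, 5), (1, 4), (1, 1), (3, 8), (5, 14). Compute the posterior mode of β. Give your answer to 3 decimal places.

β̂_MAP = 2.506

log p(β | y) = −Σ(yᵢ − βxᵢ)²/(2·9) − β²/(2·2) + const.
Setting the derivative to zero: Σxᵢ(yᵢ − βxᵢ)/9 − β/2 = 0, so β = Σxᵢyᵢ / (Σxᵢ² + σ²/τ²).
Σxᵢyᵢ = 1·5 + 1·4 + 1·1 + 3·8 + 5·14 = 104; Σxᵢ² = 37; σ²/τ² = 4.5.
β̂_MAP = 104 / (37 + 4.5) = 104/41.5 ≈ 2.506.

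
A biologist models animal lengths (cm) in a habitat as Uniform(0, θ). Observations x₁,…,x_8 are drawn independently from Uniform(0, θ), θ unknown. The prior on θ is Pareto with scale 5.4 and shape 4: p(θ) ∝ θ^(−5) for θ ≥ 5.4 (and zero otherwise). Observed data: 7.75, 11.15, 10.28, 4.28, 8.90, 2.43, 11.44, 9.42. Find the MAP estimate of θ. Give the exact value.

θ̂_MAP = 11.44

The Uniform(0, θ) likelihood is θ^(−n) for θ ≥ max(xᵢ), zero otherwise. Here max(xᵢ) = 11.44.
Posterior ∝ θ^(−5) · θ^(−8) = θ^(−13) on θ ≥ max(5.4, 11.44) = 11.44.
This density is strictly decreasing in θ, so the posterior mode lies at the lower boundary of the support.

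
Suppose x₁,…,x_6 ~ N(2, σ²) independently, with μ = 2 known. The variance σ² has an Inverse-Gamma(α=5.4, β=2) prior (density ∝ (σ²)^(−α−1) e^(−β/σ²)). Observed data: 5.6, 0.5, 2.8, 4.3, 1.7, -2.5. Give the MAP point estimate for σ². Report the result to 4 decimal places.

Sum of squared deviations about the known mean: SS = (5.6−2)² + (0.5−2)² + (2.8−2)² + (4.3−2)² + (1.7−2)² + (-2.5−2)² = 41.48.
The Normal likelihood contributes (σ²)^(−n/2) exp(−SS/(2σ²)), so the posterior is Inverse-Gamma(α + n/2, β + SS/2) = Inverse-Gamma(8.4, 22.74).
The mode of Inverse-Gamma(a, b) is b/(a+1) = 22.74/9.4 ≈ 2.4191.

σ̂²_MAP = 2.4191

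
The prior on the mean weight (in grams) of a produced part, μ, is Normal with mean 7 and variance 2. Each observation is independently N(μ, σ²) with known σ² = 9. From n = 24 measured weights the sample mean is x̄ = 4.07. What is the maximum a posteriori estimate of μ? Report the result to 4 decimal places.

n = 24, x̄ = 4.07.
For a Normal prior and Normal likelihood with known variance, the posterior is Normal; its mode equals its mean, the precision-weighted average.
Prior precision 1/σ₀² = 1/2 = 0.5; data precision n/σ² = 24/9 = 8/3.
μ̂ = (0.5·7 + (8/3)·4.07) / (0.5 + 8/3) = (2153/150)/(19/6) = 2153/475 ≈ 4.5326.

μ̂_MAP = 4.5326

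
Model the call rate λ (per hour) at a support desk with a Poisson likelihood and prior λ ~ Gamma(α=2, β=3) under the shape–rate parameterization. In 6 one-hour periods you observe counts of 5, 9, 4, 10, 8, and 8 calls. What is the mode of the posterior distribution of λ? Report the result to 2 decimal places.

λ̂_MAP = 5.00

Σxᵢ = 5+9+4+10+8+8 = 44, with n = 6.
Posterior ∝ λe^(−3λ) · λ^44e^(−6λ) = λ^45e^(−9λ), i.e. Gamma(shape=46, rate=9).
The mode of a Gamma(a, b) with a ≥ 1 (shape–rate) is (a−1)/b = 45/9 ≈ 5.00.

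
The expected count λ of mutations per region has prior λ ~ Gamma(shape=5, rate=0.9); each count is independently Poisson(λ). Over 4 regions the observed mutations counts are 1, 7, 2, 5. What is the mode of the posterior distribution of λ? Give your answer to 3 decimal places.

Σxᵢ = 1+7+2+5 = 15, with n = 4.
Posterior ∝ λ^4e^(−0.9λ) · λ^15e^(−4λ) = λ^19e^(−4.9λ), i.e. Gamma(shape=20, rate=4.9).
The mode of a Gamma(a, b) with a ≥ 1 (shape–rate) is (a−1)/b = 19/4.9 ≈ 3.878.

λ̂_MAP = 3.878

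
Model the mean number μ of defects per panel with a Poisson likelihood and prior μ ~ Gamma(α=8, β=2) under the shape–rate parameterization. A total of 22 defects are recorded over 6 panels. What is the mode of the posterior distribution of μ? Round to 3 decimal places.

μ̂_MAP = 3.625

Σxᵢ = 22, n = 6.
Posterior ∝ μ^7e^(−2μ) · μ^22e^(−6μ) = μ^29e^(−8μ), i.e. Gamma(shape=30, rate=8).
The mode of a Gamma(a, b) with a ≥ 1 (shape–rate) is (a−1)/b = 29/8 ≈ 3.625.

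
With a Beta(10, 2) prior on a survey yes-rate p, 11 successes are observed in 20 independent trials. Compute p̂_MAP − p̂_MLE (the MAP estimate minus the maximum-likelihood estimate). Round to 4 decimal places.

MAP − MLE = 0.1167

Posterior is Beta(21, 11); MAP = (21−1)/(32−2) = 20/30 ≈ 0.66667.
MLE ignores the prior: p̂_MLE = k/n = 11/20 ≈ 0.55000.
Difference = 20/30 − 11/20 = 7/60 ≈ 0.1167.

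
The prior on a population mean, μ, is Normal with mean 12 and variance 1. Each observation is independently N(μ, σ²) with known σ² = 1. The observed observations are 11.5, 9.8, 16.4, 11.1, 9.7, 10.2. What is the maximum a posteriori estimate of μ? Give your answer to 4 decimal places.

μ̂_MAP = 11.5286

n = 6; x̄ = (11.5 + 9.8 + 16.4 + 11.1 + 9.7 + 10.2)/6 = 68.7/6 = 11.45.
For a Normal prior and Normal likelihood with known variance, the posterior is Normal; its mode equals its mean, the precision-weighted average.
Prior precision 1/σ₀² = 1/1 = 1; data precision n/σ² = 6/1 = 6.
μ̂ = (1·12 + 6·11.45) / (1 + 6) = 80.7/7 = 807/70 ≈ 11.5286.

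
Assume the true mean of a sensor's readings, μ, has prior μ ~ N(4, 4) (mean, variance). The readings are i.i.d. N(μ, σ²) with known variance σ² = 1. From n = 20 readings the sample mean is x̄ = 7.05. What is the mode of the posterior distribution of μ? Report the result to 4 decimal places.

n = 20, x̄ = 7.05.
For a Normal prior and Normal likelihood with known variance, the posterior is Normal; its mode equals its mean, the precision-weighted average.
Prior precision 1/σ₀² = 1/4 = 0.25; data precision n/σ² = 20/1 = 20.
μ̂ = (0.25·4 + 20·7.05) / (0.25 + 20) = 142/20.25 = 568/81 ≈ 7.0123.

μ̂_MAP = 7.0123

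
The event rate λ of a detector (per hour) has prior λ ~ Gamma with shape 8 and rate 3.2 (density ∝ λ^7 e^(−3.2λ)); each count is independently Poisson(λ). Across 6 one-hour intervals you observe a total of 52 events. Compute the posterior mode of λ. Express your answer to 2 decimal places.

Σxᵢ = 52, n = 6.
Posterior ∝ λ^7e^(−3.2λ) · λ^52e^(−6λ) = λ^59e^(−9.2λ), i.e. Gamma(shape=60, rate=9.2).
The mode of a Gamma(a, b) with a ≥ 1 (shape–rate) is (a−1)/b = 59/9.2 ≈ 6.41.

λ̂_MAP = 6.41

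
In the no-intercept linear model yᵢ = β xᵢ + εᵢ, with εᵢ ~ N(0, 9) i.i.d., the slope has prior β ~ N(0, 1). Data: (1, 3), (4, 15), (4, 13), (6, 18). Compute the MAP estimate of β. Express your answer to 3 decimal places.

β̂_MAP = 2.859

log p(β | y) = −Σ(yᵢ − βxᵢ)²/(2·9) − β²/(2·1) + const.
Setting the derivative to zero: Σxᵢ(yᵢ − βxᵢ)/9 − β/1 = 0, so β = Σxᵢyᵢ / (Σxᵢ² + σ²/τ²).
Σxᵢyᵢ = 1·3 + 4·15 + 4·13 + 6·18 = 223; Σxᵢ² = 69; σ²/τ² = 9.
β̂_MAP = 223 / (69 + 9) = 223/78 ≈ 2.859.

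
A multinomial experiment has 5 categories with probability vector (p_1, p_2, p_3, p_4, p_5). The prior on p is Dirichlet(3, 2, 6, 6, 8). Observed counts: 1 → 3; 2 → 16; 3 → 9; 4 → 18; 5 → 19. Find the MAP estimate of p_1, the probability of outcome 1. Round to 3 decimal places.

MAP estimate: 0.059

The posterior is Dirichlet(αᵢ + nᵢ) = Dirichlet(6, 18, 15, 24, 27).
For a Dirichlet(a₁,…,a_K) with all aᵢ > 1, the mode has j-th component (aⱼ − 1)/(Σaᵢ − K).
Here Σaᵢ = 90 and K = 5, so p_1 = (6 − 1)/(90 − 5) = 5/85 ≈ 0.059.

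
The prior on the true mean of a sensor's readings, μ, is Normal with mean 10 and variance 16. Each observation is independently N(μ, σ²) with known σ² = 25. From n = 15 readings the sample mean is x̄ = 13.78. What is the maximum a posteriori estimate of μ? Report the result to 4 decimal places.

μ̂_MAP = 13.4234

n = 15, x̄ = 13.78.
For a Normal prior and Normal likelihood with known variance, the posterior is Normal; its mode equals its mean, the precision-weighted average.
Prior precision 1/σ₀² = 1/16 = 0.0625; data precision n/σ² = 15/25 = 0.6.
μ̂ = (0.0625·10 + 0.6·13.78) / (0.0625 + 0.6) = 8.893/0.6625 = 17786/1325 ≈ 13.4234.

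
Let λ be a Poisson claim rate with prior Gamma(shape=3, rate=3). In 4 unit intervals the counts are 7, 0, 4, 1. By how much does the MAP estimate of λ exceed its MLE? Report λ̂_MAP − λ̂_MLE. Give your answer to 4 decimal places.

MAP − MLE = -1.0000

Σxᵢ = 12. Posterior is Gamma(15, 7); MAP = (15−1)/7 = 14/7 ≈ 2.00000.
MLE = x̄ = 12/4 ≈ 3.00000.
Difference = 14/7 − 12/4 = -1 ≈ -1.0000.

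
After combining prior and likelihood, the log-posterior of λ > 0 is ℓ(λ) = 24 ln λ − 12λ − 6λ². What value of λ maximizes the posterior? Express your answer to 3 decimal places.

λ̂_MAP = 1.000

ℓ'(λ) = 24/λ − 12 − 12λ. Setting this to zero and multiplying by λ: 12λ² + 12λ − 24 = 0.
λ = (−12 + √(12² + 4·12·24)) / (2·12) = (−12 + √1296) / 24 = (−12 + 36)/24 = 1.
ℓ''(λ) = −24/λ² − 12 < 0, confirming a maximum.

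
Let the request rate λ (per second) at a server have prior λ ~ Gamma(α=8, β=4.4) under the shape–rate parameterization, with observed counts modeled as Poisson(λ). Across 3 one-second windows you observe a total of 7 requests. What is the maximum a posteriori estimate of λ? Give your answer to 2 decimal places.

Σxᵢ = 7, n = 3.
Posterior ∝ λ^7e^(−4.4λ) · λ^7e^(−3λ) = λ^14e^(−7.4λ), i.e. Gamma(shape=15, rate=7.4).
The mode of a Gamma(a, b) with a ≥ 1 (shape–rate) is (a−1)/b = 14/7.4 ≈ 1.89.

λ̂_MAP = 1.89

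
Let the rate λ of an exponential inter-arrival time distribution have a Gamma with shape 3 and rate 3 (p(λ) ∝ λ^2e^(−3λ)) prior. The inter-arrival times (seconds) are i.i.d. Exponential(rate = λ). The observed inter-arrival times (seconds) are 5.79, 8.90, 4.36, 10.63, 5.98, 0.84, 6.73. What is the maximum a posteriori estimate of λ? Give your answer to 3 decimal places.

λ̂_MAP = 0.195

The Exponential(rate=λ) likelihood is ∝ λ^n e^(−λΣtᵢ). Here n = 7 and Σtᵢ = 5.79 + 8.90 + 4.36 + 10.63 + 5.98 + 0.84 + 6.73 = 43.23.
Posterior ∝ λ^2e^(−3λ) · λ^7e^(−43.23λ) = λ^9e^(−46.23λ), i.e. Gamma(10, 46.23).
Mode = (a−1)/b = 9/46.23 ≈ 0.195.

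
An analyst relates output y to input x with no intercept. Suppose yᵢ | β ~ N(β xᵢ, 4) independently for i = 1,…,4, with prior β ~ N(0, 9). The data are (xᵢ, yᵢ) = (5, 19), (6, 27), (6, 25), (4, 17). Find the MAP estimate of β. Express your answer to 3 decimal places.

β̂_MAP = 4.187

log p(β | y) = −Σ(yᵢ − βxᵢ)²/(2·4) − β²/(2·9) + const.
Setting the derivative to zero: Σxᵢ(yᵢ − βxᵢ)/4 − β/9 = 0, so β = Σxᵢyᵢ / (Σxᵢ² + σ²/τ²).
Σxᵢyᵢ = 5·19 + 6·27 + 6·25 + 4·17 = 475; Σxᵢ² = 113; σ²/τ² = 4/9.
β̂_MAP = 475 / (113 + 4/9) = 475/(1021/9) = 4275/1021 ≈ 4.187.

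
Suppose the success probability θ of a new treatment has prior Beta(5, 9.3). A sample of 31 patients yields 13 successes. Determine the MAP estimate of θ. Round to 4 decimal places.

Prior: Beta(5, 9.3).
Data: 13 successes in 31 trials. The binomial likelihood contributes θ^13(1−θ)^18, so the posterior is Beta(5+13, 9.3+18) = Beta(18, 27.3).
For Beta(a, b) with a, b > 1 the mode is (a−1)/(a+b−2) = 17/43.3 ≈ 0.3926.

θ̂_MAP = 0.3926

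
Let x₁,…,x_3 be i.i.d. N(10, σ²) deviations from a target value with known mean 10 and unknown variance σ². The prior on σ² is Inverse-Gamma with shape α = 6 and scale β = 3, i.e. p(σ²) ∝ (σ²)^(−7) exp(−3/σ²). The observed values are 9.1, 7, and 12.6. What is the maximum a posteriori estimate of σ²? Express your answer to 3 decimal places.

Sum of squared deviations about the known mean: SS = (9.1−10)² + (7−10)² + (12.6−10)² = 16.57.
The Normal likelihood contributes (σ²)^(−n/2) exp(−SS/(2σ²)), so the posterior is Inverse-Gamma(α + n/2, β + SS/2) = Inverse-Gamma(7.5, 11.285).
The mode of Inverse-Gamma(a, b) is b/(a+1) = 11.285/8.5 ≈ 1.328.

σ̂²_MAP = 1.328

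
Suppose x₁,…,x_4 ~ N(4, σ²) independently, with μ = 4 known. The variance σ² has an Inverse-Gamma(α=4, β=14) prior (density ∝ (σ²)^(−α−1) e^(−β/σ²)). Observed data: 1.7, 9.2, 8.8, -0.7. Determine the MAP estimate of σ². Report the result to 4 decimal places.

Sum of squared deviations about the known mean: SS = (1.7−4)² + (9.2−4)² + (8.8−4)² + (-0.7−4)² = 77.46.
The Normal likelihood contributes (σ²)^(−n/2) exp(−SS/(2σ²)), so the posterior is Inverse-Gamma(α + n/2, β + SS/2) = Inverse-Gamma(6, 52.73).
The mode of Inverse-Gamma(a, b) is b/(a+1) = 52.73/7 ≈ 7.5329.

σ̂²_MAP = 7.5329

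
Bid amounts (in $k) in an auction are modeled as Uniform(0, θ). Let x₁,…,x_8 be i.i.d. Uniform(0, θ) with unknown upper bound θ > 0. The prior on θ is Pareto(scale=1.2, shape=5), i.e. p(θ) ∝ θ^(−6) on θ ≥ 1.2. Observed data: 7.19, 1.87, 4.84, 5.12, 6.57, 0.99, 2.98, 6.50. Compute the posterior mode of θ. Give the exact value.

The Uniform(0, θ) likelihood is θ^(−n) for θ ≥ max(xᵢ), zero otherwise. Here max(xᵢ) = 7.19.
Posterior ∝ θ^(−6) · θ^(−8) = θ^(−14) on θ ≥ max(1.2, 7.19) = 7.19.
This density is strictly decreasing in θ, so the posterior mode lies at the lower boundary of the support.

θ̂_MAP = 7.19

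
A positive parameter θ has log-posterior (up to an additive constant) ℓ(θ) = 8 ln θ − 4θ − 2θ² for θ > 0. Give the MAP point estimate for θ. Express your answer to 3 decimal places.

θ̂_MAP = 1.000

ℓ'(θ) = 8/θ − 4 − 4θ. Setting this to zero and multiplying by θ: 4θ² + 4θ − 8 = 0.
θ = (−4 + √(4² + 4·4·8)) / (2·4) = (−4 + √144) / 8 = (−4 + 12)/8 = 1.
ℓ''(θ) = −8/θ² − 4 < 0, confirming a maximum.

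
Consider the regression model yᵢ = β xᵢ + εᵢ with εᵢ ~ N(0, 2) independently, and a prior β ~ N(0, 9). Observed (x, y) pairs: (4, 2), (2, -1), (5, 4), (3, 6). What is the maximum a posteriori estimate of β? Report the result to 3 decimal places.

log p(β | y) = −Σ(yᵢ − βxᵢ)²/(2·2) − β²/(2·9) + const.
Setting the derivative to zero: Σxᵢ(yᵢ − βxᵢ)/2 − β/9 = 0, so β = Σxᵢyᵢ / (Σxᵢ² + σ²/τ²).
Σxᵢyᵢ = 4·2 + 2·(-1) + 5·4 + 3·6 = 44; Σxᵢ² = 54; σ²/τ² = 2/9.
β̂_MAP = 44 / (54 + 2/9) = 44/(488/9) = 99/122 ≈ 0.811.

β̂_MAP = 0.811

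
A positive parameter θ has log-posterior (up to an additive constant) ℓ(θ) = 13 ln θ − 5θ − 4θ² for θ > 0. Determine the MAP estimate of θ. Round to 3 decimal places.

ℓ'(θ) = 13/θ − 5 − 8θ. Setting this to zero and multiplying by θ: 8θ² + 5θ − 13 = 0.
θ = (−5 + √(5² + 4·8·13)) / (2·8) = (−5 + √441) / 16 = (−5 + 21)/16 = 1.
ℓ''(θ) = −13/θ² − 8 < 0, confirming a maximum.

θ̂_MAP = 1.000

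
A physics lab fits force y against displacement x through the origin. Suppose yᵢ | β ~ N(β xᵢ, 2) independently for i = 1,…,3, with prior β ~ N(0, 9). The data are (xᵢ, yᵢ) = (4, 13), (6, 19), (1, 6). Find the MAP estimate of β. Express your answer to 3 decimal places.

log p(β | y) = −Σ(yᵢ − βxᵢ)²/(2·2) − β²/(2·9) + const.
Setting the derivative to zero: Σxᵢ(yᵢ − βxᵢ)/2 − β/9 = 0, so β = Σxᵢyᵢ / (Σxᵢ² + σ²/τ²).
Σxᵢyᵢ = 4·13 + 6·19 + 1·6 = 172; Σxᵢ² = 53; σ²/τ² = 2/9.
β̂_MAP = 172 / (53 + 2/9) = 172/(479/9) = 1548/479 ≈ 3.232.

β̂_MAP = 3.232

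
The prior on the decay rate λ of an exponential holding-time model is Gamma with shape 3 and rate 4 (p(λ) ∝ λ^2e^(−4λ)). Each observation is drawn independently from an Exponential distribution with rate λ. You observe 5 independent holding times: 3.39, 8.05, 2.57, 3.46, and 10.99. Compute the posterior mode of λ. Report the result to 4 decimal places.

λ̂_MAP = 0.2157

The Exponential(rate=λ) likelihood is ∝ λ^n e^(−λΣtᵢ). Here n = 5 and Σtᵢ = 3.39 + 8.05 + 2.57 + 3.46 + 10.99 = 28.46.
Posterior ∝ λ^2e^(−4λ) · λ^5e^(−28.46λ) = λ^7e^(−32.46λ), i.e. Gamma(8, 32.46).
Mode = (a−1)/b = 7/32.46 ≈ 0.2157.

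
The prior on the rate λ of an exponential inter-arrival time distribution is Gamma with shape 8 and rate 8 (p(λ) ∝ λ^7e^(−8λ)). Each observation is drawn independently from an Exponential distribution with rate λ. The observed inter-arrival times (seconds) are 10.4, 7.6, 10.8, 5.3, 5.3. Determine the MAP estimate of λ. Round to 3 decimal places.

λ̂_MAP = 0.253

The Exponential(rate=λ) likelihood is ∝ λ^n e^(−λΣtᵢ). Here n = 5 and Σtᵢ = 10.4 + 7.6 + 10.8 + 5.3 + 5.3 = 39.4.
Posterior ∝ λ^7e^(−8λ) · λ^5e^(−39.4λ) = λ^12e^(−47.4λ), i.e. Gamma(13, 47.4).
Mode = (a−1)/b = 12/47.4 ≈ 0.253.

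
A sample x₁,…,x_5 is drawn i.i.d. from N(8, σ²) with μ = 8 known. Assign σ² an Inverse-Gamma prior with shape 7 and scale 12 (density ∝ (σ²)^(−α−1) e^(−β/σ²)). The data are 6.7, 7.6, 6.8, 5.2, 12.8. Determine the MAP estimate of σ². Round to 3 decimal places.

Sum of squared deviations about the known mean: SS = (6.7−8)² + (7.6−8)² + (6.8−8)² + (5.2−8)² + (12.8−8)² = 34.17.
The Normal likelihood contributes (σ²)^(−n/2) exp(−SS/(2σ²)), so the posterior is Inverse-Gamma(α + n/2, β + SS/2) = Inverse-Gamma(9.5, 29.085).
The mode of Inverse-Gamma(a, b) is b/(a+1) = 29.085/10.5 ≈ 2.770.

σ̂²_MAP = 2.770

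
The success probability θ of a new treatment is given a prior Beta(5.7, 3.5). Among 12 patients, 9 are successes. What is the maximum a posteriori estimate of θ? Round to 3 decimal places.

θ̂_MAP = 0.714

Prior: Beta(5.7, 3.5).
Data: 9 successes in 12 trials. The binomial likelihood contributes θ^9(1−θ)^3, so the posterior is Beta(5.7+9, 3.5+3) = Beta(14.7, 6.5).
For Beta(a, b) with a, b > 1 the mode is (a−1)/(a+b−2) = 13.7/19.2 ≈ 0.714.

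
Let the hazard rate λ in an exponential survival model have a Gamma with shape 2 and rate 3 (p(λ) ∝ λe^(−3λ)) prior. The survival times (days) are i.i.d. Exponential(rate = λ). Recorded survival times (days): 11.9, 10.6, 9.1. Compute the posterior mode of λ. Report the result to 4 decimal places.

The Exponential(rate=λ) likelihood is ∝ λ^n e^(−λΣtᵢ). Here n = 3 and Σtᵢ = 11.9 + 10.6 + 9.1 = 31.6.
Posterior ∝ λe^(−3λ) · λ^3e^(−31.6λ) = λ^4e^(−34.6λ), i.e. Gamma(5, 34.6).
Mode = (a−1)/b = 4/34.6 ≈ 0.1156.

λ̂_MAP = 0.1156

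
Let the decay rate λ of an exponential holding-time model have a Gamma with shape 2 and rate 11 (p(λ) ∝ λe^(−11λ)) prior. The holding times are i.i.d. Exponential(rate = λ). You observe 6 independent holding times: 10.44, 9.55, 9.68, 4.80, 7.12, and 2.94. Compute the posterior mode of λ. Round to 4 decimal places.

The Exponential(rate=λ) likelihood is ∝ λ^n e^(−λΣtᵢ). Here n = 6 and Σtᵢ = 10.44 + 9.55 + 9.68 + 4.80 + 7.12 + 2.94 = 44.53.
Posterior ∝ λe^(−11λ) · λ^6e^(−44.53λ) = λ^7e^(−55.53λ), i.e. Gamma(8, 55.53).
Mode = (a−1)/b = 7/55.53 ≈ 0.1261.

λ̂_MAP = 0.1261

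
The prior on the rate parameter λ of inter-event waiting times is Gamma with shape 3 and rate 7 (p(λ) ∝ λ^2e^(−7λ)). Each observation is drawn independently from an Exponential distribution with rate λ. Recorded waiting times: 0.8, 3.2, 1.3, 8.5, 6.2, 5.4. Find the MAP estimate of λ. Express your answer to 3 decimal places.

The Exponential(rate=λ) likelihood is ∝ λ^n e^(−λΣtᵢ). Here n = 6 and Σtᵢ = 0.8 + 3.2 + 1.3 + 8.5 + 6.2 + 5.4 = 25.4.
Posterior ∝ λ^2e^(−7λ) · λ^6e^(−25.4λ) = λ^8e^(−32.4λ), i.e. Gamma(9, 32.4).
Mode = (a−1)/b = 8/32.4 ≈ 0.247.

λ̂_MAP = 0.247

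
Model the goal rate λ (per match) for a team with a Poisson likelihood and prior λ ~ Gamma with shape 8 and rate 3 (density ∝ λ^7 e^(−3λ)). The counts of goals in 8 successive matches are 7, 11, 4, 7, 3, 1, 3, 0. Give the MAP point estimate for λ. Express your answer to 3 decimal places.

Σxᵢ = 7+11+4+7+3+1+3+0 = 36, with n = 8.
Posterior ∝ λ^7e^(−3λ) · λ^36e^(−8λ) = λ^43e^(−11λ), i.e. Gamma(shape=44, rate=11).
The mode of a Gamma(a, b) with a ≥ 1 (shape–rate) is (a−1)/b = 43/11 ≈ 3.909.

λ̂_MAP = 3.909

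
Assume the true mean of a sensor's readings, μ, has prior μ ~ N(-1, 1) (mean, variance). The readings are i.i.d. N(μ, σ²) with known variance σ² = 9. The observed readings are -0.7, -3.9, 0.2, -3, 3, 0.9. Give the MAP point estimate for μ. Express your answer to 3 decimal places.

μ̂_MAP = -0.833

n = 6; x̄ = ((-0.7) + (-3.9) + 0.2 + (-3) + 3 + 0.9)/6 = -3.5/6 = -7/12 ≈ -0.5833.
For a Normal prior and Normal likelihood with known variance, the posterior is Normal; its mode equals its mean, the precision-weighted average.
Prior precision 1/σ₀² = 1/1 = 1; data precision n/σ² = 6/9 = 2/3.
μ̂ = (1·(-1) + (2/3)·(-7/12)) / (1 + 2/3) = (-25/18)/(5/3) = -5/6 ≈ -0.833.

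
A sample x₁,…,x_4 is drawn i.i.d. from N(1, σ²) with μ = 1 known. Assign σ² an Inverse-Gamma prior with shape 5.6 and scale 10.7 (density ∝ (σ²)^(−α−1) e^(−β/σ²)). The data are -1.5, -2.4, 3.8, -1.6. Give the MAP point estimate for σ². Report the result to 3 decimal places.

σ̂²_MAP = 3.128

Sum of squared deviations about the known mean: SS = (-1.5−1)² + (-2.4−1)² + (3.8−1)² + (-1.6−1)² = 32.41.
The Normal likelihood contributes (σ²)^(−n/2) exp(−SS/(2σ²)), so the posterior is Inverse-Gamma(α + n/2, β + SS/2) = Inverse-Gamma(7.6, 26.905).
The mode of Inverse-Gamma(a, b) is b/(a+1) = 26.905/8.6 ≈ 3.128.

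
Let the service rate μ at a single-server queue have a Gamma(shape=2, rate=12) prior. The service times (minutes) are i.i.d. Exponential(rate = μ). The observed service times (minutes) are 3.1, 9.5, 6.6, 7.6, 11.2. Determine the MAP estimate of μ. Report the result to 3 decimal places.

μ̂_MAP = 0.120

The Exponential(rate=μ) likelihood is ∝ μ^n e^(−μΣtᵢ). Here n = 5 and Σtᵢ = 3.1 + 9.5 + 6.6 + 7.6 + 11.2 = 38.
Posterior ∝ μe^(−12μ) · μ^5e^(−38μ) = μ^6e^(−50μ), i.e. Gamma(7, 50).
Mode = (a−1)/b = 6/50 ≈ 0.120.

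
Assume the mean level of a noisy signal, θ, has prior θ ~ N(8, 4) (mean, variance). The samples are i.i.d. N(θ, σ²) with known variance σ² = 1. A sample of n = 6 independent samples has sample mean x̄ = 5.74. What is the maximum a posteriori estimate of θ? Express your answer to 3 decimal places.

n = 6, x̄ = 5.74.
For a Normal prior and Normal likelihood with known variance, the posterior is Normal; its mode equals its mean, the precision-weighted average.
Prior precision 1/σ₀² = 1/4 = 0.25; data precision n/σ² = 6/1 = 6.
θ̂ = (0.25·8 + 6·5.74) / (0.25 + 6) = 36.44/6.25 = 5.8304 ≈ 5.830.

θ̂_MAP = 5.830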